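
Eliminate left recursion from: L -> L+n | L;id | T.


Left-recursive alternatives: L+n, L;id; non-recursive: T
Introduce L': L -> TL', L' -> +nL' | ;idL' | ε


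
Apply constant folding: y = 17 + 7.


17 + 7 = 24 at compile time
Optimized: y = 24


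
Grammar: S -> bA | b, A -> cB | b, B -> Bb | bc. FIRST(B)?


Per alternative of B: FIRST(Bb) = {b}; FIRST(bc) = {b}
FIRST(B) = {b}


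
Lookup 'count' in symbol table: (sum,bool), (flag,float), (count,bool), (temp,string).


Lookup 'count' → type bool


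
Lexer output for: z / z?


Scan left to right, longest-match per lexeme
Tokens: ID(z), OP(/), ID(z)


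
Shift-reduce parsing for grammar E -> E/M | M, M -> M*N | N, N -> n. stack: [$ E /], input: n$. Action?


no handle ('E/' is not any RHS); shift 'n'
Action: shift


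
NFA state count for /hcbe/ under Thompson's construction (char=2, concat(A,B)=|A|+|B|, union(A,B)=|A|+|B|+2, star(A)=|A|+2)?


Syntax tree has 4 char leaf(s), 0 union(s), 0 star(s)
chars contribute 4×2 = 8; each union adds +2; each star adds +2
Total: 8 + 0 + 0 = 8 states


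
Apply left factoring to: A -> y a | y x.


Common prefix: 'y'
Factored: A -> y A', A' -> a | x


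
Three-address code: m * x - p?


Break into single-operator statements:
t1 = m * x
t2 = t1 - p


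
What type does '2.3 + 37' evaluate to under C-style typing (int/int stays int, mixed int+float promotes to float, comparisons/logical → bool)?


Operand types: float + int
Rule: mixed int/float promotes to float; int/int stays int
Result type: float


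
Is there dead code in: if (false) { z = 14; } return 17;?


condition is constant false, so the whole block is unreachable
Dead: 'if (false) { z = 14; }'


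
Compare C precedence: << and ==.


'<<' is shift (level 8); '==' is equality (level 6)
Higher level binds tighter
'<<' has higher precedence than '=='


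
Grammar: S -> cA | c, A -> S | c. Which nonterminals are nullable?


A nonterminal is nullable iff some alternative derives ε (directly, or every symbol in it is nullable)
Nullable: {}


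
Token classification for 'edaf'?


Pattern: letter/underscore followed by alphanumerics, not a keyword
Type: IDENTIFIER


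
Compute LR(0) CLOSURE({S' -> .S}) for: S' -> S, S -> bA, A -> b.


Start: S' -> .S
For each item with dot before a nonterminal B, add B -> .γ for every B-production
Closure: [S' -> .S, S -> .bA]


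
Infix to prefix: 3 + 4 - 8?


left-to-right (same/higher precedence on left): tree is (- (+ 3 4) 8)
Prefix: - + 3 4 8


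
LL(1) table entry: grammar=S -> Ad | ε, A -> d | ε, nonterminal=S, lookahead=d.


For [S, d]: 'd' ∈ FIRST(Ad)
Entry: S -> Ad


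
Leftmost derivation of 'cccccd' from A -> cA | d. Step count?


Derivation: A => cA => ccA => cccA => ccccA => cccccA => cccccd
Steps: 6


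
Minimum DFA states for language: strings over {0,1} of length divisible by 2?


Track length mod 2: states 0..1, accept at 0
Minimal DFA: 2 states


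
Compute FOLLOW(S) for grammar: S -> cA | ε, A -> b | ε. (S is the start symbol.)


$ ∈ FOLLOW(S). For each A -> αBβ: add FIRST(β)\{ε} to FOLLOW(B); if β nullable, add FOLLOW(A).
FOLLOW(S) = {$}


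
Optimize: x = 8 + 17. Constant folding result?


8 + 17 = 25 at compile time
Optimized: x = 25


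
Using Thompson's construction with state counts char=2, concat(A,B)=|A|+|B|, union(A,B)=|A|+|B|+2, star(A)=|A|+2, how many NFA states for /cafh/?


Syntax tree has 4 char leaf(s), 0 union(s), 0 star(s)
chars contribute 4×2 = 8; each union adds +2; each star adds +2
Total: 8 + 0 + 0 = 8 states


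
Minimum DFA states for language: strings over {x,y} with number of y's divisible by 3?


Track (count of y) mod 3: states 0..2, accept at 0
Minimal DFA: 3 states


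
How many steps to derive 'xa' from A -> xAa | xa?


Derivation: A => xa
Steps: 1


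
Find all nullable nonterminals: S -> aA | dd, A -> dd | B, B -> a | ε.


A nonterminal is nullable iff some alternative derives ε (directly, or every symbol in it is nullable)
Nullable: {A, B}


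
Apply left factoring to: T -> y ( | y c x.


Common prefix: 'y'
Factored: T -> y T', T' -> ( | c x


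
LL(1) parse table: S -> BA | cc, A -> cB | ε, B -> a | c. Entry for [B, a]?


For [B, a]: 'a' ∈ FIRST(a)
Entry: B -> a


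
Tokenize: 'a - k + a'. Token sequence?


Scan left to right, longest-match per lexeme
Tokens: ID(a), OP(-), ID(k), OP(+), ID(a)


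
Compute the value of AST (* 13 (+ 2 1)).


Evaluate inner: (+ 2 1) = 3
Evaluate root: (* 13 3) = 39
Result: 39


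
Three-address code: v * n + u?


Break into single-operator statements:
t1 = v * n
t2 = t1 + u


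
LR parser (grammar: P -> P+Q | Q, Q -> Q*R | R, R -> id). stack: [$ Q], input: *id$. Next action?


shift '*' to continue Q -> Q*R
Action: shift


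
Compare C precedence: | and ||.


'|' is bitwise OR (level 3); '||' is logical OR (level 1)
Higher level binds tighter
'|' has higher precedence than '||'


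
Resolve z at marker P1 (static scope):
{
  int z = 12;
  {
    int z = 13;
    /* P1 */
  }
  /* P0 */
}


z declared in the same block as P1
z = 13


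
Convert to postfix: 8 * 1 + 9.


Left to right (same or higher precedence on left)
Postfix: 8 1 * 9 +


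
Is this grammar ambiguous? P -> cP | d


right-linear, alternatives start with distinct terminals 'c' vs 'd': unique leftmost derivation
Unambiguous


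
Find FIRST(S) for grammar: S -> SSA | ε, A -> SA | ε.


Per alternative of S: FIRST(SSA) = {ε}; FIRST(ε) = {ε}
FIRST(S) = {ε}


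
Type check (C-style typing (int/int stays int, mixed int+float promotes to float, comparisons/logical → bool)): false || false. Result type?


Operand types: bool || bool
Rule: logical operators take bool operands and yield bool
Result type: bool


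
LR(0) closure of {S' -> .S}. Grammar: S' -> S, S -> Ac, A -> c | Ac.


Start: S' -> .S
For each item with dot before a nonterminal B, add B -> .γ for every B-production
Closure: [S' -> .S, S -> .Ac, A -> .c, A -> .Ac]


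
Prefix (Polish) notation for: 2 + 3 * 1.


'*' binds tighter: tree is (+ 2 (* 3 1))
Prefix: + 2 * 3 1


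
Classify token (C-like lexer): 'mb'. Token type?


Pattern: letter/underscore followed by alphanumerics, not a keyword
Type: IDENTIFIER


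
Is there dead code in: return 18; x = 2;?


statement follows a return and is unreachable
Dead: 'x = 2'


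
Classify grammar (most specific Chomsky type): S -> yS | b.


Right-linear: every RHS is a terminal or a terminal followed by one nonterminal
Classification: Type 3 (Regular)


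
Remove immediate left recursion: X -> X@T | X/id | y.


Left-recursive alternatives: X@T, X/id; non-recursive: y
Introduce X': X -> yX', X' -> @TX' | /idX' | ε


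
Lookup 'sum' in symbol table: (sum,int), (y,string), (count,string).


Lookup 'sum' → type int


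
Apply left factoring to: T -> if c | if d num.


Common prefix: 'if'
Factored: T -> if T', T' -> c | d num


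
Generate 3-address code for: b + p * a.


Break into single-operator statements:
t1 = p * a
t2 = b + t1


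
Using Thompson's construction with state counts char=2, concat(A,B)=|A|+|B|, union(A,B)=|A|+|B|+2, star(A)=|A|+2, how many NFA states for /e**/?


Syntax tree has 1 char leaf(s), 0 union(s), 2 star(s)
chars contribute 1×2 = 2; each union adds +2; each star adds +2
Total: 2 + 0 + 4 = 6 states


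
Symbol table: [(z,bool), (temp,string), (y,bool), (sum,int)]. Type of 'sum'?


Lookup 'sum' → type int


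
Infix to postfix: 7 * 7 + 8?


Left to right (same or higher precedence on left)
Postfix: 7 7 * 8 +


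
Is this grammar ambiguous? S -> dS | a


right-linear, alternatives start with distinct terminals 'd' vs 'a': unique leftmost derivation
Unambiguous


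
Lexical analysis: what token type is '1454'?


Pattern: digits only
Type: INTEGER_LITERAL


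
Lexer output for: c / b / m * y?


Scan left to right, longest-match per lexeme
Tokens: ID(c), OP(/), ID(b), OP(/), ID(m), OP(*), ID(y)


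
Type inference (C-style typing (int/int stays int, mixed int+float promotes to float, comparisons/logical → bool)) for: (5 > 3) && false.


Operand types: bool && bool
Rule: logical operators take bool operands and yield bool
Result type: bool


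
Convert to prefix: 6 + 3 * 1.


'*' binds tighter: tree is (+ 6 (* 3 1))
Prefix: + 6 * 3 1


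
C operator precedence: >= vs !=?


'>=' is relational (level 7); '!=' is equality (level 6)
Higher level binds tighter
'>=' has higher precedence than '!='


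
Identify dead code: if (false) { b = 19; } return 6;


condition is constant false, so the whole block is unreachable
Dead: 'if (false) { b = 19; }'


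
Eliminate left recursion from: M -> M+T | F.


Left-recursive alternatives: M+T; non-recursive: F
Introduce M': M -> FM', M' -> +TM' | ε


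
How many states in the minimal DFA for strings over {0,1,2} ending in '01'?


Track the longest suffix of input matching a prefix of '01': 3 classes (prefixes of length 0..2)
Minimal DFA: 3 states


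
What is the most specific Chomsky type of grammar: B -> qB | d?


Right-linear: every RHS is a terminal or a terminal followed by one nonterminal
Classification: Type 3 (Regular)


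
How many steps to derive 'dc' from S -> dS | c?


Derivation: S => dS => dc
Steps: 2


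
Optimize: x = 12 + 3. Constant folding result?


12 + 3 = 15 at compile time
Optimized: x = 15


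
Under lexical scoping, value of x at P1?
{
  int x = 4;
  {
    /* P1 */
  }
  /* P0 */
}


P1's block does not declare x; resolves to the enclosing declaration at depth 0
x = 4


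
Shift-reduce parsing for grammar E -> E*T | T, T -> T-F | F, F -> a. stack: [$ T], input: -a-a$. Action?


shift '-' to continue T -> T-F
Action: shift


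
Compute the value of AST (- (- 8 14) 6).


Evaluate inner: (- 8 14) = -6
Evaluate root: (- -6 6) = -12
Result: -12


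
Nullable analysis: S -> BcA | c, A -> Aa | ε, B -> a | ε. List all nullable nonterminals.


A nonterminal is nullable iff some alternative derives ε (directly, or every symbol in it is nullable)
Nullable: {A, B}


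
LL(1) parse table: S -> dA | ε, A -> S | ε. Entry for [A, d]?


For [A, d]: 'd' ∈ FIRST(S)
Entry: A -> S


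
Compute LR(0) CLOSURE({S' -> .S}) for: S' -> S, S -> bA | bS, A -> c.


Start: S' -> .S
For each item with dot before a nonterminal B, add B -> .γ for every B-production
Closure: [S' -> .S, S -> .bA, S -> .bS]


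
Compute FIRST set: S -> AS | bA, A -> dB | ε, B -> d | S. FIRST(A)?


Per alternative of A: FIRST(dB) = {d}; FIRST(ε) = {ε}
FIRST(A) = {d, ε}


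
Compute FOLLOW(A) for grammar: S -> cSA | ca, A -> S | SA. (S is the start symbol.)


$ ∈ FOLLOW(S). For each A -> αBβ: add FIRST(β)\{ε} to FOLLOW(B); if β nullable, add FOLLOW(A).
FOLLOW(A) = {$, c}


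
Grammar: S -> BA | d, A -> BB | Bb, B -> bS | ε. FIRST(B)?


Per alternative of B: FIRST(bS) = {b}; FIRST(ε) = {ε}
FIRST(B) = {b, ε}


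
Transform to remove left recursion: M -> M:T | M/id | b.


Left-recursive alternatives: M:T, M/id; non-recursive: b
Introduce M': M -> bM', M' -> :TM' | /idM' | ε


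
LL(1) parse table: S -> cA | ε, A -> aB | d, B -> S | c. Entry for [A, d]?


For [A, d]: 'd' ∈ FIRST(d)
Entry: A -> d


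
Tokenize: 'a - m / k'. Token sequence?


Scan left to right, longest-match per lexeme
Tokens: ID(a), OP(-), ID(m), OP(/), ID(k)


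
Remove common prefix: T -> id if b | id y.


Common prefix: 'id'
Factored: T -> id T', T' -> if b | y


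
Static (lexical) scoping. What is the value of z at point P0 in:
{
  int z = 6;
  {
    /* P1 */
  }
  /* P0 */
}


z declared in the same block as P0
z = 6


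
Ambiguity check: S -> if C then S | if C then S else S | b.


dangling else: 'if C then if C then b else b' parses two ways
Ambiguous


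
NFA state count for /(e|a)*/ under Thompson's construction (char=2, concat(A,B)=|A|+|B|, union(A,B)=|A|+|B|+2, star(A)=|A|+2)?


Syntax tree has 2 char leaf(s), 1 union(s), 1 star(s)
chars contribute 2×2 = 4; each union adds +2; each star adds +2
Total: 4 + 2 + 2 = 8 states


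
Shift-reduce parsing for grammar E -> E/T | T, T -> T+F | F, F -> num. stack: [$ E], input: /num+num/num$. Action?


shift '/' to continue E -> E/T
Action: shift


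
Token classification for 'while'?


Pattern: reserved word
Type: KEYWORD


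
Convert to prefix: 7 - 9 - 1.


left-to-right (same/higher precedence on left): tree is (- (- 7 9) 1)
Prefix: - - 7 9 1


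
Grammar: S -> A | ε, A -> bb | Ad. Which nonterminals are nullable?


A nonterminal is nullable iff some alternative derives ε (directly, or every symbol in it is nullable)
Nullable: {S}


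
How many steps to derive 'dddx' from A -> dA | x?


Derivation: A => dA => ddA => dddA => dddx
Steps: 4


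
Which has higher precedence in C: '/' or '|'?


'/' is multiplicative (level 10); '|' is bitwise OR (level 3)
Higher level binds tighter
'/' has higher precedence than '|'


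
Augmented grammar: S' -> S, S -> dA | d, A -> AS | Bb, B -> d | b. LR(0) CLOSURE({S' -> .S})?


Start: S' -> .S
For each item with dot before a nonterminal B, add B -> .γ for every B-production
Closure: [S' -> .S, S -> .dA, S -> .d]


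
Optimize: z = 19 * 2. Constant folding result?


19 * 2 = 38 at compile time
Optimized: z = 38


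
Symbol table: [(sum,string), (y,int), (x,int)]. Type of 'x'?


Lookup 'x' → type int


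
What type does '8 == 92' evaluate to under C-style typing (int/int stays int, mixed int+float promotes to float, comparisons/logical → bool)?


Operand types: int == int
Rule: comparison yields bool
Result type: bool


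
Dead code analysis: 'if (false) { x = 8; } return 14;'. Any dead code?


condition is constant false, so the whole block is unreachable
Dead: 'if (false) { x = 8; }'


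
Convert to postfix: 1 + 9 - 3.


Left to right (same or higher precedence on left)
Postfix: 1 9 + 3 -


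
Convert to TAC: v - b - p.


Break into single-operator statements:
t1 = v - b
t2 = t1 - p


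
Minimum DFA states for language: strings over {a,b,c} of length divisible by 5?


Track length mod 5: states 0..4, accept at 0
Minimal DFA: 5 states


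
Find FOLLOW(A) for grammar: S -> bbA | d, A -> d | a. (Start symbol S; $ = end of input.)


$ ∈ FOLLOW(S). For each A -> αBβ: add FIRST(β)\{ε} to FOLLOW(B); if β nullable, add FOLLOW(A).
FOLLOW(A) = {$}


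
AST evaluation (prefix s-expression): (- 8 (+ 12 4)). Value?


Evaluate inner: (+ 12 4) = 16
Evaluate root: (- 8 16) = -8
Result: -8


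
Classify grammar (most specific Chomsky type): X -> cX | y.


Right-linear: every RHS is a terminal or a terminal followed by one nonterminal
Classification: Type 3 (Regular)


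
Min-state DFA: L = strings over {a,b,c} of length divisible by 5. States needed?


Track length mod 5: states 0..4, accept at 0
Minimal DFA: 5 states


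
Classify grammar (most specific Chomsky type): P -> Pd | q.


Left-linear: every RHS is a terminal or one nonterminal followed by a terminal
Classification: Type 3 (Regular)


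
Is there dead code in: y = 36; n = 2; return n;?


y is assigned but never read
Dead: 'y = 36'


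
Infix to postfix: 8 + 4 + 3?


Left to right (same or higher precedence on left)
Postfix: 8 4 + 3 +


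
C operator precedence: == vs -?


'-' is additive (level 9); '==' is equality (level 6)
Higher level binds tighter
'-' has higher precedence than '=='


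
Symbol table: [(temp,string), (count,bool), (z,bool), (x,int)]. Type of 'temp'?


Lookup 'temp' → type string


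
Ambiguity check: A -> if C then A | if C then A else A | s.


dangling else: 'if C then if C then s else s' parses two ways
Ambiguous


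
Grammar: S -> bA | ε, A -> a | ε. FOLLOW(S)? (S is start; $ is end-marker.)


$ ∈ FOLLOW(S). For each A -> αBβ: add FIRST(β)\{ε} to FOLLOW(B); if β nullable, add FOLLOW(A).
FOLLOW(S) = {$}


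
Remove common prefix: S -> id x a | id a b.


Common prefix: 'id'
Factored: S -> id S', S' -> x a | a b


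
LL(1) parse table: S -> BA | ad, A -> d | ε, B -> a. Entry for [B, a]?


For [B, a]: 'a' ∈ FIRST(a)
Entry: B -> a


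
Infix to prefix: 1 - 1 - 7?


left-to-right (same/higher precedence on left): tree is (- (- 1 1) 7)
Prefix: - - 1 1 7


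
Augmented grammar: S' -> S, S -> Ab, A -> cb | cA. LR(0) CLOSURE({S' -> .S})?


Start: S' -> .S
For each item with dot before a nonterminal B, add B -> .γ for every B-production
Closure: [S' -> .S, S -> .Ab, A -> .cb, A -> .cA]


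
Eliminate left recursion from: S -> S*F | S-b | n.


Left-recursive alternatives: S*F, S-b; non-recursive: n
Introduce S': S -> nS', S' -> *FS' | -bS' | ε


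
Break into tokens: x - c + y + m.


Scan left to right, longest-match per lexeme
Tokens: ID(x), OP(-), ID(c), OP(+), ID(y), OP(+), ID(m)


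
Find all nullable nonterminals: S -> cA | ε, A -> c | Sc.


A nonterminal is nullable iff some alternative derives ε (directly, or every symbol in it is nullable)
Nullable: {S}


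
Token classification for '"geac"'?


Pattern: double-quoted sequence
Type: STRING_LITERAL


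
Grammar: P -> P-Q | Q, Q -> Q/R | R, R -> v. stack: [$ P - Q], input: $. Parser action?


handle 'P-Q' on top; lookahead ∈ FOLLOW(P) = {-, $}
Action: reduce (P -> P-Q)


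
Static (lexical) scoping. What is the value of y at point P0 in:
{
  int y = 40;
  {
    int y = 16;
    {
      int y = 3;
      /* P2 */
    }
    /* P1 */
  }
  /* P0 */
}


y declared in the same block as P0
y = 40


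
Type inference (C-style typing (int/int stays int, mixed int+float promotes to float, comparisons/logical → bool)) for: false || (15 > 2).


Operand types: bool || bool
Rule: logical operators take bool operands and yield bool
Result type: bool


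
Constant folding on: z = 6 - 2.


6 - 2 = 4 at compile time
Optimized: z = 4


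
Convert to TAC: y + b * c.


Break into single-operator statements:
t1 = b * c
t2 = y + t1


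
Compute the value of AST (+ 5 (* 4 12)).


Evaluate inner: (* 4 12) = 48
Evaluate root: (+ 5 48) = 53
Result: 53


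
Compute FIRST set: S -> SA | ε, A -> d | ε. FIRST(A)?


Per alternative of A: FIRST(d) = {d}; FIRST(ε) = {ε}
FIRST(A) = {d, ε}


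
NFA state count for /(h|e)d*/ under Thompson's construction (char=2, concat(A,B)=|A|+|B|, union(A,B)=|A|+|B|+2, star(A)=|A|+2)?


Syntax tree has 3 char leaf(s), 1 union(s), 1 star(s)
chars contribute 3×2 = 6; each union adds +2; each star adds +2
Total: 6 + 2 + 2 = 10 states


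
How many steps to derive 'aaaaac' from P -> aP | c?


Derivation: P => aP => aaP => aaaP => aaaaP => aaaaaP => aaaaac
Steps: 6


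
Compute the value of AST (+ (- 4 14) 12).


Evaluate inner: (- 4 14) = -10
Evaluate root: (+ -10 12) = 2
Result: 2


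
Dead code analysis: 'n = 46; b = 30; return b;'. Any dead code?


n is assigned but never read
Dead: 'n = 46'


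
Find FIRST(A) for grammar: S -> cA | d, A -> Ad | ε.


Per alternative of A: FIRST(Ad) = {d}; FIRST(ε) = {ε}
FIRST(A) = {d, ε}


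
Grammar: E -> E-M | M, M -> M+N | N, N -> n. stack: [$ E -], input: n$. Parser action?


no handle ('E-' is not any RHS); shift 'n'
Action: shift


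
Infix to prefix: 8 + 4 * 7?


'*' binds tighter: tree is (+ 8 (* 4 7))
Prefix: + 8 * 4 7


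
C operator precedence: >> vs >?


'>>' is shift (level 8); '>' is relational (level 7)
Higher level binds tighter
'>>' has higher precedence than '>'


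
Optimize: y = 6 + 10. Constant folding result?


6 + 10 = 16 at compile time
Optimized: y = 16


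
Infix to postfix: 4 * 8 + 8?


Left to right (same or higher precedence on left)
Postfix: 4 8 * 8 +


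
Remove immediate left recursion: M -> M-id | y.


Left-recursive alternatives: M-id; non-recursive: y
Introduce M': M -> yM', M' -> -idM' | ε


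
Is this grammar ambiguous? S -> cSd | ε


balanced c^n…d^n: each string has a unique parse
Unambiguous


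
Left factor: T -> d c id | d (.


Common prefix: 'd'
Factored: T -> d T', T' -> c id | (


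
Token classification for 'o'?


Pattern: letter/underscore followed by alphanumerics, not a keyword
Type: IDENTIFIER


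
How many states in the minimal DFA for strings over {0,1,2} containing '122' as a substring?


KMP-style automaton: 3 progress states + 1 absorbing accept = 4
Minimal DFA: 4 states


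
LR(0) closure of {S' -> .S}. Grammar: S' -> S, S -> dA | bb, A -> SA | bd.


Start: S' -> .S
For each item with dot before a nonterminal B, add B -> .γ for every B-production
Closure: [S' -> .S, S -> .dA, S -> .bb]


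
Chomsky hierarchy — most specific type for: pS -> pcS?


LHS has context (more than one symbol) and |LHS| ≤ |RHS|
Classification: Type 1 (Context-Sensitive)


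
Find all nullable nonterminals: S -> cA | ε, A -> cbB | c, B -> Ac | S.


A nonterminal is nullable iff some alternative derives ε (directly, or every symbol in it is nullable)
Nullable: {B, S}


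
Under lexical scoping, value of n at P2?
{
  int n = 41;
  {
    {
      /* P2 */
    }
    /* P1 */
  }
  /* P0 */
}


P2's block does not declare n; resolves to the enclosing declaration at depth 0
n = 41


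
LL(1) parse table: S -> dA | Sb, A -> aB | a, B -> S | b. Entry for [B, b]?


For [B, b]: 'b' ∈ FIRST(b)
Entry: B -> b


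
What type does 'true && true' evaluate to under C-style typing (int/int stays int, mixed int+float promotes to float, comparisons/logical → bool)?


Operand types: bool && bool
Rule: logical operators take bool operands and yield bool
Result type: bool


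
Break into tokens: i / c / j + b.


Scan left to right, longest-match per lexeme
Tokens: ID(i), OP(/), ID(c), OP(/), ID(j), OP(+), ID(b)


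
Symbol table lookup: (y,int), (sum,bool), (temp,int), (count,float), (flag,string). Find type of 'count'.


Lookup 'count' → type float


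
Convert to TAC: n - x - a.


Break into single-operator statements:
t1 = n - x
t2 = t1 - a


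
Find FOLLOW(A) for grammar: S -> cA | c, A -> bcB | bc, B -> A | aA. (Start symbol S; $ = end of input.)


$ ∈ FOLLOW(S). For each A -> αBβ: add FIRST(β)\{ε} to FOLLOW(B); if β nullable, add FOLLOW(A).
FOLLOW(A) = {$}


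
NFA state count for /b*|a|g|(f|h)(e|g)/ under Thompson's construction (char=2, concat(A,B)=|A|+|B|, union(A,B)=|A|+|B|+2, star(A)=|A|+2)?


Syntax tree has 7 char leaf(s), 5 union(s), 1 star(s)
chars contribute 7×2 = 14; each union adds +2; each star adds +2
Total: 14 + 10 + 2 = 26 states


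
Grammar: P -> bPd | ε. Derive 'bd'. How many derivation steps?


Derivation: P => bPd => bd
Steps: 2


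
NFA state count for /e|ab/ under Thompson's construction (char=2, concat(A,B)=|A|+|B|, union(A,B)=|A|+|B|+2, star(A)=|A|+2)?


Syntax tree has 3 char leaf(s), 1 union(s), 0 star(s)
chars contribute 3×2 = 6; each union adds +2; each star adds +2
Total: 6 + 2 + 0 = 8 states


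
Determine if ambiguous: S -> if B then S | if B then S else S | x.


dangling else: 'if B then if B then x else x' parses two ways
Ambiguous


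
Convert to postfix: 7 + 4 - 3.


Left to right (same or higher precedence on left)
Postfix: 7 4 + 3 -


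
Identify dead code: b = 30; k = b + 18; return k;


b is read by k's definition; k is returned
No dead code


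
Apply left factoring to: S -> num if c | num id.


Common prefix: 'num'
Factored: S -> num S', S' -> if c | id


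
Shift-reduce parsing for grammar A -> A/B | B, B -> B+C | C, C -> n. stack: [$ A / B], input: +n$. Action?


'+' can extend B; shift to build B -> B+C
Action: shift


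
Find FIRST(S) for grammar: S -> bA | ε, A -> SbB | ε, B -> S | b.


Per alternative of S: FIRST(bA) = {b}; FIRST(ε) = {ε}
FIRST(S) = {b, ε}


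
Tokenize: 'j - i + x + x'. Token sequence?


Scan left to right, longest-match per lexeme
Tokens: ID(j), OP(-), ID(i), OP(+), ID(x), OP(+), ID(x)


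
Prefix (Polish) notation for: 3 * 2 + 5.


left-to-right (same/higher precedence on left): tree is (+ (* 3 2) 5)
Prefix: + * 3 2 5


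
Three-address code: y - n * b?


Break into single-operator statements:
t1 = n * b
t2 = y - t1


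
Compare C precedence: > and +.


'+' is additive (level 9); '>' is relational (level 7)
Higher level binds tighter
'+' has higher precedence than '>'


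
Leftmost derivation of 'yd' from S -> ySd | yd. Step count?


Derivation: S => yd
Steps: 1


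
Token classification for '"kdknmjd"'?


Pattern: double-quoted sequence
Type: STRING_LITERAL


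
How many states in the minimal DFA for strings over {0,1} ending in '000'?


Track the longest suffix of input matching a prefix of '000': 4 classes (prefixes of length 0..3)
Minimal DFA: 4 states


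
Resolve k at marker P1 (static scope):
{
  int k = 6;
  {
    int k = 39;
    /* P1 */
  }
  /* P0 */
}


k declared in the same block as P1
k = 39


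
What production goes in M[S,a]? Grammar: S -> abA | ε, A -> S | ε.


For [S, a]: 'a' ∈ FIRST(abA)
Entry: S -> abA


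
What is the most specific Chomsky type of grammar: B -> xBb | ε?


Single nonterminal LHS, but x^n b^n is not regular
Classification: Type 2 (Context-Free)


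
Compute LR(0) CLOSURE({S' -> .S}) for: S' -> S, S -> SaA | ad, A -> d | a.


Start: S' -> .S
For each item with dot before a nonterminal B, add B -> .γ for every B-production
Closure: [S' -> .S, S -> .SaA, S -> .ad]


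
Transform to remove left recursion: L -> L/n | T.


Left-recursive alternatives: L/n; non-recursive: T
Introduce L': L -> TL', L' -> /nL' | ε


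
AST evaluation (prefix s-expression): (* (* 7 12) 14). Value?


Evaluate inner: (* 7 12) = 84
Evaluate root: (* 84 14) = 1176
Result: 1176


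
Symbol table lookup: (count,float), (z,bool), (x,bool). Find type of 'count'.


Lookup 'count' → type float


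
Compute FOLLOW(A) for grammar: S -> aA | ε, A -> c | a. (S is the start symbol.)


$ ∈ FOLLOW(S). For each A -> αBβ: add FIRST(β)\{ε} to FOLLOW(B); if β nullable, add FOLLOW(A).
FOLLOW(A) = {$}


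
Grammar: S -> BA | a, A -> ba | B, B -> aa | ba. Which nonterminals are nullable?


A nonterminal is nullable iff some alternative derives ε (directly, or every symbol in it is nullable)
Nullable: {}


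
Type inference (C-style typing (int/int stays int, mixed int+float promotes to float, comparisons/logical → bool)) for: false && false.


Operand types: bool && bool
Rule: logical operators take bool operands and yield bool
Result type: bool


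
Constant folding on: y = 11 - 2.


11 - 2 = 9 at compile time
Optimized: y = 9


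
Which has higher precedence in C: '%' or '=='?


'%' is multiplicative (level 10); '==' is equality (level 6)
Higher level binds tighter
'%' has higher precedence than '=='


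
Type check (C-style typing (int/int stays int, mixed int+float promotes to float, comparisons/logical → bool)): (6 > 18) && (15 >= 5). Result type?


Operand types: bool && bool
Rule: logical operators take bool operands and yield bool
Result type: bool


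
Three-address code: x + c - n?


Break into single-operator statements:
t1 = x + c
t2 = t1 - n


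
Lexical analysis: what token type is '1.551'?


Pattern: digits with a decimal point
Type: FLOAT_LITERAL


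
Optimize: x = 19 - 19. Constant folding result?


19 - 19 = 0 at compile time
Optimized: x = 0


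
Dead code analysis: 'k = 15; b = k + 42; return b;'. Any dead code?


k is read by b's definition; b is returned
No dead code


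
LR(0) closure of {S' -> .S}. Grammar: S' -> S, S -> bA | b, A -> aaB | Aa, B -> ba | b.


Start: S' -> .S
For each item with dot before a nonterminal B, add B -> .γ for every B-production
Closure: [S' -> .S, S -> .bA, S -> .b]


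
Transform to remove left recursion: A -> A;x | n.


Left-recursive alternatives: A;x; non-recursive: n
Introduce A': A -> nA', A' -> ;xA' | ε


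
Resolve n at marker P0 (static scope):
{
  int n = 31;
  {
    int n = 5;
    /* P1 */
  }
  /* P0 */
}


n declared in the same block as P0
n = 31


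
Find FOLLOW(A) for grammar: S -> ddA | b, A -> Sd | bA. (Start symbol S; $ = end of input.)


$ ∈ FOLLOW(S). For each A -> αBβ: add FIRST(β)\{ε} to FOLLOW(B); if β nullable, add FOLLOW(A).
FOLLOW(A) = {$, d}


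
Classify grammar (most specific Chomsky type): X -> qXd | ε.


Single nonterminal LHS, but q^n d^n is not regular
Classification: Type 2 (Context-Free)


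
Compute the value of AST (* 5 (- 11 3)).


Evaluate inner: (- 11 3) = 8
Evaluate root: (* 5 8) = 40
Result: 40


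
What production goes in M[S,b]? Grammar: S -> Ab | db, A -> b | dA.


For [S, b]: 'b' ∈ FIRST(Ab)
Entry: S -> Ab


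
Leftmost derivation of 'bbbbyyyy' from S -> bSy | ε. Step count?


Derivation: S => bSy => bbSyy => bbbSyyy => bbbbSyyyy => bbbbyyyy
Steps: 5


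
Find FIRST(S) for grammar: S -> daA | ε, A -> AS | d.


Per alternative of S: FIRST(daA) = {d}; FIRST(ε) = {ε}
FIRST(S) = {d, ε}


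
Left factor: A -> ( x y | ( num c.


Common prefix: '('
Factored: A -> ( A', A' -> x y | num c


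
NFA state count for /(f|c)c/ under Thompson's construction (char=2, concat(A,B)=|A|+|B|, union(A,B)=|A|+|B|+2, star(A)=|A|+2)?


Syntax tree has 3 char leaf(s), 1 union(s), 0 star(s)
chars contribute 3×2 = 6; each union adds +2; each star adds +2
Total: 6 + 2 + 0 = 8 states


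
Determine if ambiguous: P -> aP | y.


right-linear, alternatives start with distinct terminals 'a' vs 'y': unique leftmost derivation
Unambiguous


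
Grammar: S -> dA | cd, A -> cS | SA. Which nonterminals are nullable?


A nonterminal is nullable iff some alternative derives ε (directly, or every symbol in it is nullable)
Nullable: {}


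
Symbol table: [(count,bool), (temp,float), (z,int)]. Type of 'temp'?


Lookup 'temp' → type float


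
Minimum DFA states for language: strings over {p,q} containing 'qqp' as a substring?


KMP-style automaton: 3 progress states + 1 absorbing accept = 4
Minimal DFA: 4 states


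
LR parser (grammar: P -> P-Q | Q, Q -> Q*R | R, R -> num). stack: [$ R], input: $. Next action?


'R' (not preceded by Q*) is the handle for Q -> R
Action: reduce (Q -> R)


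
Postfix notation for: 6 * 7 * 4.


Left to right (same or higher precedence on left)
Postfix: 6 7 * 4 *


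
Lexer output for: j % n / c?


Scan left to right, longest-match per lexeme
Tokens: ID(j), OP(%), ID(n), OP(/), ID(c)


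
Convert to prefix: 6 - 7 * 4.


'*' binds tighter: tree is (- 6 (* 7 4))
Prefix: - 6 * 7 4


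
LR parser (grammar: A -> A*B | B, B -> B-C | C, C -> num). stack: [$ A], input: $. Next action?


start symbol A on stack, input exhausted
Action: accept


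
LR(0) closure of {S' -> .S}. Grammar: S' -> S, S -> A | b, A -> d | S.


Start: S' -> .S
For each item with dot before a nonterminal B, add B -> .γ for every B-production
Closure: [S' -> .S, S -> .A, S -> .b, A -> .d, A -> .S]


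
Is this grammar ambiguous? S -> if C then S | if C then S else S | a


dangling else: 'if C then if C then a else a' parses two ways
Ambiguous


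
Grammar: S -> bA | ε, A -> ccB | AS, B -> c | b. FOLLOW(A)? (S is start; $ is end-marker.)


$ ∈ FOLLOW(S). For each A -> αBβ: add FIRST(β)\{ε} to FOLLOW(B); if β nullable, add FOLLOW(A).
FOLLOW(A) = {$, b}


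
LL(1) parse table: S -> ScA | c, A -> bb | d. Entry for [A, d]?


For [A, d]: 'd' ∈ FIRST(d)
Entry: A -> d


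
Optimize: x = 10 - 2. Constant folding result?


10 - 2 = 8 at compile time
Optimized: x = 8


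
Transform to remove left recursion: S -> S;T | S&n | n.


Left-recursive alternatives: S;T, S&n; non-recursive: n
Introduce S': S -> nS', S' -> ;TS' | &nS' | ε


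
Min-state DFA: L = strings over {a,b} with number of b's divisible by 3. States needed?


Track (count of b) mod 3: states 0..2, accept at 0
Minimal DFA: 3 states


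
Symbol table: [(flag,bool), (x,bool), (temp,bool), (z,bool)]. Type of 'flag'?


Lookup 'flag' → type bool


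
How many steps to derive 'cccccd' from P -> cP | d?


Derivation: P => cP => ccP => cccP => ccccP => cccccP => cccccd
Steps: 6


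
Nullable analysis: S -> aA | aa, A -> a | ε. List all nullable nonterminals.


A nonterminal is nullable iff some alternative derives ε (directly, or every symbol in it is nullable)
Nullable: {A}


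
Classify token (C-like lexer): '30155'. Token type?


Pattern: digits only
Type: INTEGER_LITERAL


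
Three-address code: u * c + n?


Break into single-operator statements:
t1 = u * c
t2 = t1 + n


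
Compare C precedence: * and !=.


'*' is multiplicative (level 10); '!=' is equality (level 6)
Higher level binds tighter
'*' has higher precedence than '!='


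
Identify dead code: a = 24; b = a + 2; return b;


a is read by b's definition; b is returned
No dead code


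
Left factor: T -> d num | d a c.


Common prefix: 'd'
Factored: T -> d T', T' -> num | a c


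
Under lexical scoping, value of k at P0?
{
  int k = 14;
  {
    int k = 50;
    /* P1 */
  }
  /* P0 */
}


k declared in the same block as P0
k = 14


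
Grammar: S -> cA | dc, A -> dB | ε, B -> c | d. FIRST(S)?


Per alternative of S: FIRST(cA) = {c}; FIRST(dc) = {d}
FIRST(S) = {c, d}


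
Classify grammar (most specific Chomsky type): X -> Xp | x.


Left-linear: every RHS is a terminal or one nonterminal followed by a terminal
Classification: Type 3 (Regular)


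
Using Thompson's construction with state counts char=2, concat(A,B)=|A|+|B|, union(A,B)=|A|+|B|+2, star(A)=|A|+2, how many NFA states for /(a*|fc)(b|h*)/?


Syntax tree has 5 char leaf(s), 2 union(s), 2 star(s)
chars contribute 5×2 = 10; each union adds +2; each star adds +2
Total: 10 + 4 + 4 = 18 states


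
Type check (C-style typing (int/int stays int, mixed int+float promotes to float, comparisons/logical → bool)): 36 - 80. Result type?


Operand types: int - int
Rule: mixed int/float promotes to float; int/int stays int
Result type: int


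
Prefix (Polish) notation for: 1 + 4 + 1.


left-to-right (same/higher precedence on left): tree is (+ (+ 1 4) 1)
Prefix: + + 1 4 1


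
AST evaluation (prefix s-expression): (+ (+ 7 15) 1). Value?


Evaluate inner: (+ 7 15) = 22
Evaluate root: (+ 22 1) = 23
Result: 23


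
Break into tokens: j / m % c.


Scan left to right, longest-match per lexeme
Tokens: ID(j), OP(/), ID(m), OP(%), ID(c)


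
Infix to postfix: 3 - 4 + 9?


Left to right (same or higher precedence on left)
Postfix: 3 4 - 9 +


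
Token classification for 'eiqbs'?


Pattern: letter/underscore followed by alphanumerics, not a keyword
Type: IDENTIFIER


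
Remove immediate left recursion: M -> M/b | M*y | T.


Left-recursive alternatives: M/b, M*y; non-recursive: T
Introduce M': M -> TM', M' -> /bM' | *yM' | ε


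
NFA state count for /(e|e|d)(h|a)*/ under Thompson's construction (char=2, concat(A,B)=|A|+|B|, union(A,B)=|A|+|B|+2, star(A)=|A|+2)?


Syntax tree has 5 char leaf(s), 3 union(s), 1 star(s)
chars contribute 5×2 = 10; each union adds +2; each star adds +2
Total: 10 + 6 + 2 = 18 states


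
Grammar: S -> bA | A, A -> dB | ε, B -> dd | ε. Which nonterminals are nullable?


A nonterminal is nullable iff some alternative derives ε (directly, or every symbol in it is nullable)
Nullable: {A, B, S}


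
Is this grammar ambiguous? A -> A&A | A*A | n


'n&n*n' has two parse trees (no precedence encoded between & and *)
Ambiguous


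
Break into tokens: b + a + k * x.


Scan left to right, longest-match per lexeme
Tokens: ID(b), OP(+), ID(a), OP(+), ID(k), OP(*), ID(x)


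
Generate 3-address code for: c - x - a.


Break into single-operator statements:
t1 = c - x
t2 = t1 - a


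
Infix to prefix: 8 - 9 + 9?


left-to-right (same/higher precedence on left): tree is (+ (- 8 9) 9)
Prefix: + - 8 9 9


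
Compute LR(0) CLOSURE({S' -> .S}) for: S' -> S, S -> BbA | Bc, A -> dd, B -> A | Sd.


Start: S' -> .S
For each item with dot before a nonterminal B, add B -> .γ for every B-production
Closure: [S' -> .S, S -> .BbA, S -> .Bc, B -> .A, B -> .Sd, A -> .dd]


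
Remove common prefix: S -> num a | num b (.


Common prefix: 'num'
Factored: S -> num S', S' -> a | b (


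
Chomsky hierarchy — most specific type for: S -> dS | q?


Right-linear: every RHS is a terminal or a terminal followed by one nonterminal
Classification: Type 3 (Regular)


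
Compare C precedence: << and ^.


'<<' is shift (level 8); '^' is bitwise XOR (level 4)
Higher level binds tighter
'<<' has higher precedence than '^'


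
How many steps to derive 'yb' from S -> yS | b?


Derivation: S => yS => yb
Steps: 2


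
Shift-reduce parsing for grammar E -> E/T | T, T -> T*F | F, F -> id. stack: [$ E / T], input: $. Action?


handle 'E/T' on top; lookahead ∈ FOLLOW(E) = {/, $}
Action: reduce (E -> E/T)


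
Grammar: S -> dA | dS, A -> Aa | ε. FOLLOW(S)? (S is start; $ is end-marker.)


$ ∈ FOLLOW(S). For each A -> αBβ: add FIRST(β)\{ε} to FOLLOW(B); if β nullable, add FOLLOW(A).
FOLLOW(S) = {$}


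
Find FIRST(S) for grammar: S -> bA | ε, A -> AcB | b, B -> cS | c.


Per alternative of S: FIRST(bA) = {b}; FIRST(ε) = {ε}
FIRST(S) = {b, ε}


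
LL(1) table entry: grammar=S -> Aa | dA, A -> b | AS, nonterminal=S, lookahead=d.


For [S, d]: 'd' ∈ FIRST(dA)
Entry: S -> dA


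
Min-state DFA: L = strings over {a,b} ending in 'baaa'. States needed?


Track the longest suffix of input matching a prefix of 'baaa': 5 classes (prefixes of length 0..4)
Minimal DFA: 5 states


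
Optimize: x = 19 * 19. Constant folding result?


19 * 19 = 361 at compile time
Optimized: x = 361


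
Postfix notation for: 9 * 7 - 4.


Left to right (same or higher precedence on left)
Postfix: 9 7 * 4 -


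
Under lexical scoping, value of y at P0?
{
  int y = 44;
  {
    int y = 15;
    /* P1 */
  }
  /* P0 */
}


y declared in the same block as P0
y = 44


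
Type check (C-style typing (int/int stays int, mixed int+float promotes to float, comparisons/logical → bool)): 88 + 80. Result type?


Operand types: int + int
Rule: mixed int/float promotes to float; int/int stays int
Result type: int


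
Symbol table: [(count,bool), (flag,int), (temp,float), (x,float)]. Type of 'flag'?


Lookup 'flag' → type int


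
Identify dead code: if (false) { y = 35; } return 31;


condition is constant false, so the whole block is unreachable
Dead: 'if (false) { y = 35; }'


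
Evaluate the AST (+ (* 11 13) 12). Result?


Evaluate inner: (* 11 13) = 143
Evaluate root: (+ 143 12) = 155
Result: 155


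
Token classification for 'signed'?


Pattern: reserved word
Type: KEYWORD


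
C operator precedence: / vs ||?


'/' is multiplicative (level 10); '||' is logical OR (level 1)
Higher level binds tighter
'/' has higher precedence than '||'
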